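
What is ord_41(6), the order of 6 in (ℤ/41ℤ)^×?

40

The order of 6 must divide p − 1 = 40 = 2^3 · 5.
Divisors: 1, 2, 4, 5, 8, 10, 20, 40.
Check each in increasing order: 6^1 ≡ 6;  6^2 ≡ 36;  6^4 ≡ 25;  6^5 ≡ 27;  6^8 ≡ 10;  6^10 ≡ 32;  6^20 ≡ 40;  6^40 ≡ 1.
Smallest exponent giving 1 is 40.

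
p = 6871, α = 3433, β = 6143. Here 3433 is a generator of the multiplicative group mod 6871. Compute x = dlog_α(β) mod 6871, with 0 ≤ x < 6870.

1961

Baby-step giant-step with m = ceil(sqrt(6870)) = 83.
Baby table (3433^j mod 6871 for j=0..82):
  0:1  1:3433  2:1724  3:2561  4:3904  5:3982  6:3787  7:839
  8:1338  9:3526  10:4927  11:4860  12:1592  13:2891  14:3079  15:2609
  16:3784  17:4282  18:3037  19:2714  20:86  21:6656  22:3973  23:374
  24:5936  25:5773  26:2745  27:3444  28:5132  29:912  30:4591  31:5700
  32:6363  33:1270  34:3696  35:4502  36:2487  37:4089  38:84  39:6661
  40:525  41:2123  42:4999  43:4680  44:2042  45:1766  46:2456  47:731
  48:1608  49:2851  50:3179  51:2359  52:4409  53:6155  54:1790  55:2396
  56:881  57:1233  58:353  59:2553  60:3924  61:3932  62:3912  63:3962
  64:3837  65:714  66:5086  67:1027  68:868  69:4701  70:5425  71:3615
  72:1269  73:263  74:2778  75:6797  76:185  77:2973  78:2874  79:6557
  80:785  81:1473  82:6624
Giant step factor: 3433^(-83) ≡ 4245 (mod 6871).
Scan 6143·4245^i mod 6871 for i = 0, 1, …:
  i=0: 6143   i=1: 1590   i=2: 2228   i=3: 3364
  i=4: 2242   i=5: 955   i=6: 85   i=7: 3533
  i=8: 5063   i=9: 6818     …   i=22: 5077
  i=23: 4409
Match at i=23, j=52: x = 23·83 + 52 = 1961.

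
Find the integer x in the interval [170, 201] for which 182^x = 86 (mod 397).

177

Compute 182^170 mod 397 = 48, then multiply by 182 repeatedly:
  182^170=48  182^171=2  182^172=364  182^173=346  182^174=246
  182^175=308  182^176=79  182^177=86
Found 86 at exponent 177.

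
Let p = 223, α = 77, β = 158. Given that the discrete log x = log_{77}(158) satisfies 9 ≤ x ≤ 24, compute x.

13

Compute 77^9 mod 223 = 118, then multiply by 77 repeatedly:
  77^9=118  77^10=166  77^11=71  77^12=115  77^13=158
Found 158 at exponent 13.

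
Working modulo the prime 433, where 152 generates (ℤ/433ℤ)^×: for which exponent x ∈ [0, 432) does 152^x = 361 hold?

182

Baby-step giant-step with m = ceil(sqrt(432)) = 21.
Baby table (152^j mod 433 for j=0..20):
  0:1  1:152  2:155  3:178  4:210  5:311  6:75  7:142
  8:367  9:360  10:162  11:376  12:429  13:258  14:246  15:154
  16:26  17:55  18:133  19:298  20:264
Giant step factor: 152^(-21) ≡ 390 (mod 433).
Scan 361·390^i mod 433 for i = 0, 1, …:
  i=0: 361   i=1: 65   i=2: 236   i=3: 244
  i=4: 333   i=5: 403   i=6: 424   i=7: 387
  i=8: 246
Match at i=8, j=14: x = 8·21 + 14 = 182.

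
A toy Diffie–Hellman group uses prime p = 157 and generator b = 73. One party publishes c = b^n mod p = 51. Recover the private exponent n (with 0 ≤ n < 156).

Baby-step giant-step with m = ceil(sqrt(156)) = 13.
Baby table (73^j mod 157 for j=0..12):
  0:1  1:73  2:148  3:128  4:81  5:104  6:56  7:6
  8:124  9:103  10:140  11:15  12:153
Giant step factor: 73^(-13) ≡ 50 (mod 157).
Scan 51·50^i mod 157 for i = 0, 1, …:
  i=0: 51   i=1: 38   i=2: 16   i=3: 15
Match at i=3, j=11: n = 3·13 + 11 = 50.

50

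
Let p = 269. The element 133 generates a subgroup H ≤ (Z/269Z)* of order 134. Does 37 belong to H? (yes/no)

yes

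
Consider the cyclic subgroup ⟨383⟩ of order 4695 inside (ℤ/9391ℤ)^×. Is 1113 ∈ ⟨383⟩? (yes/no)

1113 ∈ ⟨383⟩ iff 1113^4695 ≡ 1 (mod 9391), since |⟨383⟩| = 4695.
1113^4695 mod 9391 = 1.
Since 1 = 1, 1113 lies in the subgroup.

yes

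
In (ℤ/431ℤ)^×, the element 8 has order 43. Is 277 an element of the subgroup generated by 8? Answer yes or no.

no

277 ∈ ⟨8⟩ iff 277^43 ≡ 1 (mod 431), since |⟨8⟩| = 43.
277^43 mod 431 = 405.
Since 405 ≠ 1, 277 does not lie in the subgroup.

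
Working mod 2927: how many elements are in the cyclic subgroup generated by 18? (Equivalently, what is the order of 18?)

1463

The order of 18 must divide p − 1 = 2926 = 2 · 7 · 11 · 19.
Divisors: 1, 2, 7, 11, 14, 19, 22, 38, 77, 133, 154, 209, 266, 418, 1463, 2926.
Check each in increasing order: 18^1 ≡ 18;  18^2 ≡ 324;  18^7 ≡ 2858;  18^11 ≡ 981;  18^14 ≡ 1834;  18^19 ≡ 2157;  18^22 ≡ 2305;  18^38 ≡ 1646;  18^77 ≡ 941;  18^133 ≡ 2224;  18^154 ≡ 1527;  18^209 ≡ 2438;  18^266 ≡ 2473;  18^418 ≡ 2034;  18^1463 ≡ 1.
Smallest exponent giving 1 is 1463.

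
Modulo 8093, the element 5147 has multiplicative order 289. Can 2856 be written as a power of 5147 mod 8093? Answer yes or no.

2856 ∈ ⟨5147⟩ iff 2856^289 ≡ 1 (mod 8093), since |⟨5147⟩| = 289.
2856^289 mod 8093 = 1.
Since 1 = 1, 2856 lies in the subgroup.

yes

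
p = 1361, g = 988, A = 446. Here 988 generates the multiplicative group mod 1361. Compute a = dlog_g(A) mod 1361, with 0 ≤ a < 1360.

Baby-step giant-step with m = ceil(sqrt(1360)) = 37.
Baby table (988^j mod 1361 for j=0..36):
  0:1  1:988  2:307  3:1174  4:340  5:1114  6:944  7:387
  8:1276  9:402  10:1125  11:924  12:1042  13:580  14:59  15:1130
  16:420  17:1216  18:1006  19:398  20:1256  21:1057  22:429  23:581
  24:1047  25:76  26:233  27:195  28:759  29:1342  30:282  31:972
  32:831  33:345  34:610  35:1118  36:813
Giant step factor: 988^(-37) ≡ 1002 (mod 1361).
Scan 446·1002^i mod 1361 for i = 0, 1, …:
  i=0: 446   i=1: 484   i=2: 452   i=3: 1052
  i=4: 690   i=5: 1353   i=6: 150   i=7: 590
  i=8: 506   i=9: 720     …   i=13: 528
  i=14: 988
Match at i=14, j=1: a = 14·37 + 1 = 519.

519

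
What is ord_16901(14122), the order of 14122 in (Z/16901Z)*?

8450

The order of 14122 must divide p − 1 = 16900 = 2^2 · 5^2 · 13^2.
Divisors: 1, 2, 4, 5, 10, 13, 20, 25, 26, 50, 52, 65, 100, 130, 169, 260, 325, 338, 650, 676, 845, 1300, 1690, 3380, 4225, 8450, 16900.
Check each in increasing order: 14122^1 ≡ 14122;  14122^2 ≡ 15985;  14122^4 ≡ 10907;  14122^5 ≡ 9841;  14122^10 ≡ 2551;  14122^13 ≡ 14643;  14122^20 ≡ 716;  14122^25 ≡ 15340;  14122^26 ≡ 11363;  14122^50 ≡ 2977;  14122^52 ≡ 11030;  14122^65 ≡ 6334;  14122^100 ≡ 6405;  14122^130 ≡ 13483;  14122^169 ≡ 8957;  14122^260 ≡ 4133;  14122^325 ≡ 15674;  14122^338 ≡ 15703;  14122^650 ≡ 1340;  14122^676 ≡ 15520;  14122^845 ≡ 1915;  14122^1300 ≡ 4094;  14122^1690 ≡ 16609;  14122^3380 ≡ 759;  14122^4225 ≡ 16900;  14122^8450 ≡ 1.
Smallest exponent giving 1 is 8450.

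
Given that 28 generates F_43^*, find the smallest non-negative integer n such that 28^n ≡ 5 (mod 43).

5

Baby-step giant-step with m = ceil(sqrt(42)) = 7.
Baby table (28^j mod 43 for j=0..6):
  0:1  1:28  2:10  3:22  4:14  5:5  6:11
Giant step factor: 28^(-7) ≡ 37 (mod 43).
Scan 5·37^i mod 43 for i = 0, 1, …:
  i=0: 5
Match at i=0, j=5: n = 0·7 + 5 = 5.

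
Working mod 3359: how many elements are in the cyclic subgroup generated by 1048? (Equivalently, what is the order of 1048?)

3358

The order of 1048 must divide p − 1 = 3358 = 2 · 23 · 73.
Divisors: 1, 2, 23, 46, 73, 146, 1679, 3358.
Check each in increasing order: 1048^1 ≡ 1048;  1048^2 ≡ 3270;  1048^23 ≡ 2269;  1048^46 ≡ 2373;  1048^73 ≡ 2889;  1048^146 ≡ 2565;  1048^1679 ≡ 3358;  1048^3358 ≡ 1.
Smallest exponent giving 1 is 3358.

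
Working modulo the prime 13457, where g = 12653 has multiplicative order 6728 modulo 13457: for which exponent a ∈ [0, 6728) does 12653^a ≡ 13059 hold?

2904

Baby-step giant-step with m = ceil(sqrt(6728)) = 83.
Baby table (12653^j mod 13457 for j=0..82):
  0:1  1:12653  2:480  3:4333  4:1631  5:7462  6:2374  7:2198
  8:9132  9:5394  10:9835  11:5376  12:10850  13:10193  14:141  15:7749
  16:395  17:5388  18:1202  19:2496  20:11766  21:407  22:9197  23:6962
  24:664  25:4424  26:9209  27:10771  28:6424  29:2592  30:1867  31:6116
  32:7998  33:2054  34:3795  35:3559  36:4905  37:12738  38:12882  39:4762
  40:6597  41:11527  42:4165  43:2133  44:7564  45:1108  46:10787  47:7017
  48:10272  49:3910  50:5298  51:6277  52:13124  53:12049  54:1644  55:10467
  56:8614  57:4699  58:3421  59:8201  60:326  61:7036  62:8453  63:13030
  64:6883  65:10352  66:6875  67:3327  68:3035  69:9034  70:3444  71:3166
  72:11366  73:12496  74:5595  75:9715  76:7657  77:7078  78:1599  79:6276
  80:471  81:11569  82:10768
Giant step factor: 12653^(-83) ≡ 11634 (mod 13457).
Scan 13059·11634^i mod 13457 for i = 0, 1, …:
  i=0: 13059   i=1: 12333   i=2: 3588   i=3: 12635
  i=4: 4779   i=5: 8019   i=6: 9122   i=7: 3446
  i=8: 2361   i=9: 2137     …   i=33: 5058
  i=34: 10768
Match at i=34, j=82: a = 34·83 + 82 = 2904.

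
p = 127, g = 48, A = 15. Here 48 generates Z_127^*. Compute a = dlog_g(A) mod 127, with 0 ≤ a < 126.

16

Successive powers of 48 modulo 127:
  48^0=1  48^1=48  48^2=18  48^3=102  48^4=70  48^5=58
  48^6=117  48^7=28  48^8=74  48^9=123  48^10=62  48^11=55
  48^12=100  48^13=101  48^14=22  48^15=40  48^16=15
So 48^16 ≡ 15 (mod 127), giving a = 16.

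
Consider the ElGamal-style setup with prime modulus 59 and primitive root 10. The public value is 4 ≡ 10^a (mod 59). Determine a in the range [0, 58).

Baby-step giant-step with m = ceil(sqrt(58)) = 8.
Baby table (10^j mod 59 for j=0..7):
  0:1  1:10  2:41  3:56  4:29  5:54  6:9  7:31
Giant step factor: 10^(-8) ≡ 4 (mod 59).
Scan 4·4^i mod 59 for i = 0, 1, …:
  i=0: 4   i=1: 16   i=2: 5   i=3: 20
  i=4: 21   i=5: 25   i=6: 41
Match at i=6, j=2: a = 6·8 + 2 = 50.

50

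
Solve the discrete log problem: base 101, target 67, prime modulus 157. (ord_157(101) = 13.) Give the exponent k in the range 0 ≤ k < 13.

Successive powers of 101 modulo 157:
  101^0=1  101^1=101  101^2=153  101^3=67
So 101^3 ≡ 67 (mod 157), giving k = 3.

3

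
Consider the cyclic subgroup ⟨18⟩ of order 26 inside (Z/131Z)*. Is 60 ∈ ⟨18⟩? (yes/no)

60 ∈ ⟨18⟩ iff 60^26 ≡ 1 (mod 131), since |⟨18⟩| = 26.
60^26 mod 131 = 1.
Since 1 = 1, 60 lies in the subgroup.

yes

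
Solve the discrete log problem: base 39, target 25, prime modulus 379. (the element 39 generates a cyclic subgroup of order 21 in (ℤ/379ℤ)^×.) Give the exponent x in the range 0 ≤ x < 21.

Successive powers of 39 modulo 379:
  39^0=1  39^1=39  39^2=5  39^3=195  39^4=25
So 39^4 ≡ 25 (mod 379), giving x = 4.

4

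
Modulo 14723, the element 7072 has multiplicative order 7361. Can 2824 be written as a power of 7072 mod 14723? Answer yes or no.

2824 ∈ ⟨7072⟩ iff 2824^7361 ≡ 1 (mod 14723), since |⟨7072⟩| = 7361.
2824^7361 mod 14723 = 1.
Since 1 = 1, 2824 lies in the subgroup.

yes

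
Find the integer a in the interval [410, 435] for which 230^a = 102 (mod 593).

429

Compute 230^410 mod 593 = 400, then multiply by 230 repeatedly:
  230^410=400  230^411=85  230^412=574  230^413=374  230^414=35
  230^415=341  230^416=154  230^417=433  230^418=559  230^419=482
  230^420=562  230^421=579  230^422=338  230^423=57  230^424=64
  230^425=488  230^426=163  230^427=131  230^428=480  230^429=102
Found 102 at exponent 429.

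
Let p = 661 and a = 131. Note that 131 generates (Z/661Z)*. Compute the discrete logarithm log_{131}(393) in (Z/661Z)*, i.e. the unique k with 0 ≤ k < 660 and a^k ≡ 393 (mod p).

Baby-step giant-step with m = ceil(sqrt(660)) = 26.
Baby table (131^j mod 661 for j=0..25):
  0:1  1:131  2:636  3:30  4:625  5:572  6:239  7:242
  8:635  9:560  10:650  11:542  12:275  13:331  14:396  15:318
  16:15  17:643  18:286  19:450  20:121  21:648  22:280  23:325
  24:271  25:468
Giant step factor: 131^(-26) ≡ 4 (mod 661).
Scan 393·4^i mod 661 for i = 0, 1, …:
  i=0: 393   i=1: 250   i=2: 339   i=3: 34
  i=4: 136   i=5: 544   i=6: 193   i=7: 111
  i=8: 444   i=9: 454     …   i=18: 326
  i=19: 643
Match at i=19, j=17: k = 19·26 + 17 = 511.

511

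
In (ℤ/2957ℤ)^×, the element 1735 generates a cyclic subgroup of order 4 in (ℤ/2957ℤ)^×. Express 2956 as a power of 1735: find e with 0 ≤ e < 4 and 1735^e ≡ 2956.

Successive powers of 1735 modulo 2957:
  1735^0=1  1735^1=1735  1735^2=2956
So 1735^2 ≡ 2956 (mod 2957), giving e = 2.

2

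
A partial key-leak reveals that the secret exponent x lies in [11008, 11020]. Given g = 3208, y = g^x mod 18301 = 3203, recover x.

Compute 3208^11008 mod 18301 = 8678, then multiply by 3208 repeatedly:
  3208^11008=8678  3208^11009=3203
Found 3203 at exponent 11009.

11009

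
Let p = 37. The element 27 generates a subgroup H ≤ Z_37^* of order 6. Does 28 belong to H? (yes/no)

no

28 ∈ ⟨27⟩ iff 28^6 ≡ 1 (mod 37), since |⟨27⟩| = 6.
28^6 mod 37 = 10.
Since 10 ≠ 1, 28 does not lie in the subgroup.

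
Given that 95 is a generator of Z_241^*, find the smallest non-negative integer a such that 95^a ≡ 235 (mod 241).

84

Baby-step giant-step with m = ceil(sqrt(240)) = 16.
Baby table (95^j mod 241 for j=0..15):
  0:1  1:95  2:108  3:138  4:96  5:203  6:5  7:234
  8:58  9:208  10:239  11:51  12:25  13:206  14:49  15:76
Giant step factor: 95^(-16) ≡ 24 (mod 241).
Scan 235·24^i mod 241 for i = 0, 1, …:
  i=0: 235   i=1: 97   i=2: 159   i=3: 201
  i=4: 4   i=5: 96
Match at i=5, j=4: a = 5·16 + 4 = 84.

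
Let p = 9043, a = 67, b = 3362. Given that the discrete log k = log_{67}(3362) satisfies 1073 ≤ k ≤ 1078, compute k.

1075

Compute 67^1073 mod 9043 = 3792, then multiply by 67 repeatedly:
  67^1073=3792  67^1074=860  67^1075=3362
Found 3362 at exponent 1075.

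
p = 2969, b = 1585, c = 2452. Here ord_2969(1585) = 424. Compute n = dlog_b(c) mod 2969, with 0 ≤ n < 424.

Baby-step giant-step with m = ceil(sqrt(424)) = 21.
Baby table (1585^j mod 2969 for j=0..20):
  0:1  1:1585  2:451  3:2275  4:1509  5:1720  6:658  7:811
  8:2827  9:574  10:1276  11:571  12:2459  13:2187  14:1572  15:629
  16:2350  17:1624  18:2886  19:2050  20:1164
Giant step factor: 1585^(-21) ≡ 2620 (mod 2969).
Scan 2452·2620^i mod 2969 for i = 0, 1, …:
  i=0: 2452   i=1: 2293   i=2: 1373   i=3: 1801
  i=4: 879   i=5: 2005   i=6: 939   i=7: 1848
  i=8: 2290   i=9: 2420   i=10: 1585
Match at i=10, j=1: n = 10·21 + 1 = 211.

211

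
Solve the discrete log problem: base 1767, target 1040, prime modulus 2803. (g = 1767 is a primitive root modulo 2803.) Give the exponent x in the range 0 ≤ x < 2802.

1892

Baby-step giant-step with m = ceil(sqrt(2802)) = 53.
Baby table (1767^j mod 2803 for j=0..52):
  0:1  1:1767  2:2550  3:1429  4:2343  5:50  6:1457  7:1365
  8:1375  9:2227  10:2500  11:2775  12:978  13:1478  14:2033  15:1668
  16:1403  17:1249  18:1022  19:742  20:2113  21:75  22:784  23:646
  24:661  25:1939  26:947  27:2761  28:1467  29:2217  30:1648  31:2502
  32:703  33:472  34:1533  35:1113  36:1768  37:1514  38:1176  39:969
  40:2393  41:1507  42:19  43:2740  44:799  45:1924  46:2472  47:950
  48:2456  49:708  50:898  51:268  52:2652
Giant step factor: 1767^(-53) ≡ 2313 (mod 2803).
Scan 1040·2313^i mod 2803 for i = 0, 1, …:
  i=0: 1040   i=1: 546   i=2: 1548   i=3: 1093
  i=4: 2606   i=5: 1228   i=6: 925   i=7: 836
  i=8: 2401   i=9: 770     …   i=34: 1816
  i=35: 1514
Match at i=35, j=37: x = 35·53 + 37 = 1892.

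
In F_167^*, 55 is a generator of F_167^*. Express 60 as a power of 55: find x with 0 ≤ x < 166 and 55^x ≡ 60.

69

Baby-step giant-step with m = ceil(sqrt(166)) = 13.
Baby table (55^j mod 167 for j=0..12):
  0:1  1:55  2:19  3:43  4:27  5:149  6:12  7:159
  8:61  9:15  10:157  11:118  12:144
Giant step factor: 55^(-13) ≡ 40 (mod 167).
Scan 60·40^i mod 167 for i = 0, 1, …:
  i=0: 60   i=1: 62   i=2: 142   i=3: 2
  i=4: 80   i=5: 27
Match at i=5, j=4: x = 5·13 + 4 = 69.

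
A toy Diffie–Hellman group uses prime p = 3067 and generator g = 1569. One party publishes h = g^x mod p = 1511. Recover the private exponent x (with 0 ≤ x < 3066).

Baby-step giant-step with m = ceil(sqrt(3066)) = 56.
Baby table (1569^j mod 3067 for j=0..55):
  0:1  1:1569  2:2027  3:2951  4:2016  5:1027  6:1188  7:2303
  8:481  9:207  10:2748  11:2477  12:524  13:200  14:966  15:556
  16:1336  17:1423  18:2978  19:1441  20:550  21:1123  22:1529  23:607
  24:1613  25:522  26:129  27:3046  28:788  29:371  30:2436  31:602
  32:2969  33:2655  34:709  35:2167  36:1787  37:565  38:122  39:1264
  40:1934  41:1183  42:592  43:2614  44:787  45:1869  46:409  47:718
  48:953  49:1628  50:2588  51:2931  52:1306  53:358  54:441  55:1854
Giant step factor: 1569^(-56) ≡ 298 (mod 3067).
Scan 1511·298^i mod 3067 for i = 0, 1, …:
  i=0: 1511   i=1: 2496   i=2: 1594   i=3: 2694
  i=4: 2325   i=5: 2775   i=6: 1927   i=7: 717
  i=8: 2043   i=9: 1548     …   i=18: 1456
  i=19: 1441
Match at i=19, j=19: x = 19·56 + 19 = 1083.

1083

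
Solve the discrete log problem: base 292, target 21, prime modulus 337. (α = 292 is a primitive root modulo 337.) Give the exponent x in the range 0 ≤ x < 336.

248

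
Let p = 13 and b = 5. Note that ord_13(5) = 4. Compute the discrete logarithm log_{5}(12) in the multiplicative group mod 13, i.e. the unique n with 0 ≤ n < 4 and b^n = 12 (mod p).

Successive powers of 5 modulo 13:
  5^0=1  5^1=5  5^2=12
So 5^2 ≡ 12 (mod 13), giving n = 2.

2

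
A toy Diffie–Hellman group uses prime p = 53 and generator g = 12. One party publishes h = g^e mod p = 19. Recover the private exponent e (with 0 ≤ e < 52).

43

Baby-step giant-step with m = ceil(sqrt(52)) = 8.
Baby table (12^j mod 53 for j=0..7):
  0:1  1:12  2:38  3:32  4:13  5:50  6:17  7:45
Giant step factor: 12^(-8) ≡ 16 (mod 53).
Scan 19·16^i mod 53 for i = 0, 1, …:
  i=0: 19   i=1: 39   i=2: 41   i=3: 20
  i=4: 2   i=5: 32
Match at i=5, j=3: e = 5·8 + 3 = 43.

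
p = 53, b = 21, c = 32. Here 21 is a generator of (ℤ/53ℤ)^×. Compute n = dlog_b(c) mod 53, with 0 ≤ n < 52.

27

Successive powers of 21 modulo 53:
  21^0=1  21^1=21  21^2=17  21^3=39  21^4=24  21^5=27
  21^6=37  21^7=35  21^8=46  21^9=12  21^10=40  21^11=45
  21^12=44  21^13=23  21^14=6  21^15=20  21^16=49  21^17=22
  21^18=38  21^19=3  21^20=10  21^21=51  21^22=11  21^23=19
  21^24=28  21^25=5  21^26=52  21^27=32
So 21^27 ≡ 32 (mod 53), giving n = 27.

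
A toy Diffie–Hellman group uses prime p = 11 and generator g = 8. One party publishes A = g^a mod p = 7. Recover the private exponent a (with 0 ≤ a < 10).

9

Successive powers of 8 modulo 11:
  8^0=1  8^1=8  8^2=9  8^3=6  8^4=4  8^5=10
  8^6=3  8^7=2  8^8=5  8^9=7
So 8^9 ≡ 7 (mod 11), giving a = 9.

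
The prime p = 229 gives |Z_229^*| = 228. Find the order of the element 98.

228

The order of 98 must divide p − 1 = 228 = 2^2 · 3 · 19.
Divisors: 1, 2, 3, 4, 6, 12, 19, 38, 57, 76, 114, 228.
Check each in increasing order: 98^1 ≡ 98;  98^2 ≡ 215;  98^3 ≡ 2;  98^4 ≡ 196;  98^6 ≡ 4;  98^12 ≡ 16;  98^19 ≡ 89;  98^38 ≡ 135;  98^57 ≡ 107;  98^76 ≡ 134;  98^114 ≡ 228;  98^228 ≡ 1.
Smallest exponent giving 1 is 228.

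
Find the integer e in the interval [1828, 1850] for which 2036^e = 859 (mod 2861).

1850

Compute 2036^1828 mod 2861 = 944, then multiply by 2036 repeatedly:
  2036^1828=944  2036^1829=2253  2036^1830=925  2036^1831=762  2036^1832=770
  2036^1833=2753  2036^1834=409  2036^1835=173  2036^1836=325  2036^1837=809
  2036^1838=2049  2036^1839=426  2036^1840=453  2036^1841=1066  2036^1842=1738
  2036^1843=2372  2036^1844=24  2036^1845=227  2036^1846=1551  2036^1847=2153
  2036^1848=456  2036^1849=1452  2036^1850=859
Found 859 at exponent 1850.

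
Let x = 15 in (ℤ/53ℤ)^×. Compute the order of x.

The order of 15 must divide p − 1 = 52 = 2^2 · 13.
Divisors: 1, 2, 4, 13, 26, 52.
Check each in increasing order: 15^1 ≡ 15;  15^2 ≡ 13;  15^4 ≡ 10;  15^13 ≡ 1.
Smallest exponent giving 1 is 13.

13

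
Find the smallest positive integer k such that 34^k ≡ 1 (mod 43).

42

The order of 34 must divide p − 1 = 42 = 2 · 3 · 7.
Divisors: 1, 2, 3, 6, 7, 14, 21, 42.
Check each in increasing order: 34^1 ≡ 34;  34^2 ≡ 38;  34^3 ≡ 2;  34^6 ≡ 4;  34^7 ≡ 7;  34^14 ≡ 6;  34^21 ≡ 42;  34^42 ≡ 1.
Smallest exponent giving 1 is 42.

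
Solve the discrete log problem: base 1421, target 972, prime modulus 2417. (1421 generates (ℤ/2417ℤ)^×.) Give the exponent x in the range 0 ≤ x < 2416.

725

Baby-step giant-step with m = ceil(sqrt(2416)) = 50.
Baby table (1421^j mod 2417 for j=0..49):
  0:1  1:1421  2:1046  3:2328  4:1632  5:1169  6:670  7:2189
  8:2307  9:795  10:956  11:122  12:1755  13:1928  14:1227  15:910
  16:15  17:1979  18:1188  19:1082  20:310  21:616  22:382  23:1414
  24:767  25:2257  26:2255  27:1830  28:2155  29:2333  30:1486  31:1565
  32:225  33:681  34:901  35:1728  36:2233  37:1989  38:896  39:1874
  40:1837  41:17  42:2404  43:863  44:904  45:1157  46:537  47:1722
  48:958  49:547
Giant step factor: 1421^(-50) ≡ 1364 (mod 2417).
Scan 972·1364^i mod 2417 for i = 0, 1, …:
  i=0: 972   i=1: 1292   i=2: 295   i=3: 1158
  i=4: 1211   i=5: 993   i=6: 932   i=7: 2323
  i=8: 2302   i=9: 245     …   i=13: 815
  i=14: 2257
Match at i=14, j=25: x = 14·50 + 25 = 725.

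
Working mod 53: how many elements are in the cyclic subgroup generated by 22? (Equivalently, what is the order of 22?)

52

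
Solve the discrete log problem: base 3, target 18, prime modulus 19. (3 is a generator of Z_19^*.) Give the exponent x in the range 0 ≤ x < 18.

9

Successive powers of 3 modulo 19:
  3^0=1  3^1=3  3^2=9  3^3=8  3^4=5  3^5=15
  3^6=7  3^7=2  3^8=6  3^9=18
So 3^9 ≡ 18 (mod 19), giving x = 9.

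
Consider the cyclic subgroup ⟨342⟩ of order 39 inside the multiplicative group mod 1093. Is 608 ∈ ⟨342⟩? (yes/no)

608 ∈ ⟨342⟩ iff 608^39 ≡ 1 (mod 1093), since |⟨342⟩| = 39.
608^39 mod 1093 = 3.
Since 3 ≠ 1, 608 does not lie in the subgroup.

no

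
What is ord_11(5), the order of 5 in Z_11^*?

5

The order of 5 must divide p − 1 = 10 = 2 · 5.
Divisors: 1, 2, 5, 10.
Check each in increasing order: 5^1 ≡ 5;  5^2 ≡ 3;  5^5 ≡ 1.
Smallest exponent giving 1 is 5.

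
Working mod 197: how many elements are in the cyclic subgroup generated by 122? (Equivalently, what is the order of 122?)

196

The order of 122 must divide p − 1 = 196 = 2^2 · 7^2.
Divisors: 1, 2, 4, 7, 14, 28, 49, 98, 196.
Check each in increasing order: 122^1 ≡ 122;  122^2 ≡ 109;  122^4 ≡ 61;  122^7 ≡ 129;  122^14 ≡ 93;  122^28 ≡ 178;  122^49 ≡ 183;  122^98 ≡ 196;  122^196 ≡ 1.
Smallest exponent giving 1 is 196.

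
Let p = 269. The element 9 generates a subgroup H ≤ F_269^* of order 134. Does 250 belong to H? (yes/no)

250 ∈ ⟨9⟩ iff 250^134 ≡ 1 (mod 269), since |⟨9⟩| = 134.
250^134 mod 269 = 268.
Since 268 ≠ 1, 250 does not lie in the subgroup.

no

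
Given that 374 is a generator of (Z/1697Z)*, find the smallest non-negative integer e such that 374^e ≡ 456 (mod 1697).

1343

Baby-step giant-step with m = ceil(sqrt(1696)) = 42.
Baby table (374^j mod 1697 for j=0..41):
  0:1  1:374  2:722  3:205  4:305  5:371  6:1297  7:1433
  8:1387  9:1153  10:184  11:936  12:482  13:386  14:119  15:384
  16:1068  17:637  18:658  19:27  20:1613  21:827  22:444  23:1447
  24:1532  25:1079  26:1357  27:115  28:585  29:1574  30:1514  31:1135
  32:240  33:1516  34:186  35:1684  36:229  37:796  38:729  39:1126
  40:268  41:109
Giant step factor: 374^(-42) ≡ 134 (mod 1697).
Scan 456·134^i mod 1697 for i = 0, 1, …:
  i=0: 456   i=1: 12   i=2: 1608   i=3: 1650
  i=4: 490   i=5: 1174   i=6: 1192   i=7: 210
  i=8: 988   i=9: 26     …   i=30: 748
  i=31: 109
Match at i=31, j=41: e = 31·42 + 41 = 1343.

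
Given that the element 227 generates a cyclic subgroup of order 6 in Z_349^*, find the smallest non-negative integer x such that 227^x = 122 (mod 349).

Successive powers of 227 modulo 349:
  227^0=1  227^1=227  227^2=226  227^3=348  227^4=122
So 227^4 ≡ 122 (mod 349), giving x = 4.

4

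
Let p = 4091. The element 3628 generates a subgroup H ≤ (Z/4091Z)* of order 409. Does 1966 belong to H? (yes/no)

no

1966 ∈ ⟨3628⟩ iff 1966^409 ≡ 1 (mod 4091), since |⟨3628⟩| = 409.
1966^409 mod 4091 = 641.
Since 641 ≠ 1, 1966 does not lie in the subgroup.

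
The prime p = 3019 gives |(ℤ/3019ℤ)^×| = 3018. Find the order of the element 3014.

3018

The order of 3014 must divide p − 1 = 3018 = 2 · 3 · 503.
Divisors: 1, 2, 3, 6, 503, 1006, 1509, 3018.
Check each in increasing order: 3014^1 ≡ 3014;  3014^2 ≡ 25;  3014^3 ≡ 2894;  3014^6 ≡ 530;  3014^503 ≡ 240;  3014^1006 ≡ 239;  3014^1509 ≡ 3018;  3014^3018 ≡ 1.
Smallest exponent giving 1 is 3018.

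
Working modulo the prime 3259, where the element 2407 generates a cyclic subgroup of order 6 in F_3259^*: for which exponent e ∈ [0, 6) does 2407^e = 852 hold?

Successive powers of 2407 modulo 3259:
  2407^0=1  2407^1=2407  2407^2=2406  2407^3=3258  2407^4=852
So 2407^4 ≡ 852 (mod 3259), giving e = 4.

4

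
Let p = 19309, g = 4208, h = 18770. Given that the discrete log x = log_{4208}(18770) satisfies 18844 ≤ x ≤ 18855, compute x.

18848

Compute 4208^18844 mod 19309 = 9867, then multiply by 4208 repeatedly:
  4208^18844=9867  4208^18845=5986  4208^18846=10152  4208^18847=8108  4208^18848=18770
Found 18770 at exponent 18848.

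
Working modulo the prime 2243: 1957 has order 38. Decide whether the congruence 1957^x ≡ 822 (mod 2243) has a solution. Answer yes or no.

no

822 ∈ ⟨1957⟩ iff 822^38 ≡ 1 (mod 2243), since |⟨1957⟩| = 38.
822^38 mod 2243 = 1998.
Since 1998 ≠ 1, 822 does not lie in the subgroup.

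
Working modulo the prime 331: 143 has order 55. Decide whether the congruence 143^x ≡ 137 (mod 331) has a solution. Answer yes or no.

no

137 ∈ ⟨143⟩ iff 137^55 ≡ 1 (mod 331), since |⟨143⟩| = 55.
137^55 mod 331 = 32.
Since 32 ≠ 1, 137 does not lie in the subgroup.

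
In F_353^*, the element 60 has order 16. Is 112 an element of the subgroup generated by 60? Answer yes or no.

no

112 ∈ ⟨60⟩ iff 112^16 ≡ 1 (mod 353), since |⟨60⟩| = 16.
112^16 mod 353 = 166.
Since 166 ≠ 1, 112 does not lie in the subgroup.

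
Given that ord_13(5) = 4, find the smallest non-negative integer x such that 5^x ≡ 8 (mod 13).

Successive powers of 5 modulo 13:
  5^0=1  5^1=5  5^2=12  5^3=8
So 5^3 ≡ 8 (mod 13), giving x = 3.

3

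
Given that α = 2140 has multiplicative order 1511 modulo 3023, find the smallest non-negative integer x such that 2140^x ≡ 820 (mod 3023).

Baby-step giant-step with m = ceil(sqrt(1511)) = 39.
Baby table (2140^j mod 3023 for j=0..38):
  0:1  1:2140  2:2778  3:1702  4:2588  5:184  6:770  7:265
  8:1799  9:1581  10:603  11:2622  12:392  13:1509  14:696  15:2124
  16:1791  17:2599  18:2563  19:1098  20:849  21:37  22:582  23:4
  24:2514  25:2043  26:762  27:1283  28:736  29:57  30:1060  31:1150
  32:278  33:2412  34:1419  35:1568  36:3013  37:2784  38:2450
Giant step factor: 2140^(-39) ≡ 1717 (mod 3023).
Scan 820·1717^i mod 3023 for i = 0, 1, …:
  i=0: 820   i=1: 2245   i=2: 340   i=3: 341
  i=4: 2058   i=5: 2722   i=6: 116   i=7: 2677
  i=8: 1449   i=9: 4
Match at i=9, j=23: x = 9·39 + 23 = 374.

374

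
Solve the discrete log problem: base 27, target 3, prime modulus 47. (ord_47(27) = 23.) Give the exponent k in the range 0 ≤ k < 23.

Successive powers of 27 modulo 47:
  27^0=1  27^1=27  27^2=24  27^3=37  27^4=12  27^5=42
  27^6=6  27^7=21  27^8=3
So 27^8 ≡ 3 (mod 47), giving k = 8.

8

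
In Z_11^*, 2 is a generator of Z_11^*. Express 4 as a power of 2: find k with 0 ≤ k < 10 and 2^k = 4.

Successive powers of 2 modulo 11:
  2^0=1  2^1=2  2^2=4
So 2^2 ≡ 4 (mod 11), giving k = 2.

2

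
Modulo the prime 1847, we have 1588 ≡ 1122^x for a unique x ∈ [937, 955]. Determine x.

941

Compute 1122^937 mod 1847 = 1685, then multiply by 1122 repeatedly:
  1122^937=1685  1122^938=1089  1122^939=991  1122^940=8  1122^941=1588
Found 1588 at exponent 941.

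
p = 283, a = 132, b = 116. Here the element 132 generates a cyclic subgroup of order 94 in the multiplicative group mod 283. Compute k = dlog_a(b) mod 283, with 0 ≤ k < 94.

Successive powers of 132 modulo 283:
  132^0=1  132^1=132  132^2=161  132^3=27  132^4=168  132^5=102
  132^6=163  132^7=8  132^8=207  132^9=156  132^10=216  132^11=212
  132^12=250  132^13=172  132^14=64  132^15=241  132^16=116
So 132^16 ≡ 116 (mod 283), giving k = 16.

16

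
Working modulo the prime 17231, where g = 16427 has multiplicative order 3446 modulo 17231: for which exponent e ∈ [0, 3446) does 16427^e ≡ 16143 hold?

188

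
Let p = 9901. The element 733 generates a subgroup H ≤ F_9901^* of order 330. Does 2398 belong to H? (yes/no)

2398 ∈ ⟨733⟩ iff 2398^330 ≡ 1 (mod 9901), since |⟨733⟩| = 330.
2398^330 mod 9901 = 1.
Since 1 = 1, 2398 lies in the subgroup.

yes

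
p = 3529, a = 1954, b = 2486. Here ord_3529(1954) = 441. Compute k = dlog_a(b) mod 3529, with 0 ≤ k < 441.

435

Baby-step giant-step with m = ceil(sqrt(441)) = 21.
Baby table (1954^j mod 3529 for j=0..20):
  0:1  1:1954  2:3267  3:3286  4:1593  5:144  6:2585  7:1091
  8:298  9:7  10:3091  11:1695  12:1828  13:564  14:1008  15:450
  16:579  17:2086  18:49  19:463  20:1278
Giant step factor: 1954^(-21) ≡ 131 (mod 3529).
Scan 2486·131^i mod 3529 for i = 0, 1, …:
  i=0: 2486   i=1: 998   i=2: 165   i=3: 441
  i=4: 1307   i=5: 1825   i=6: 2632   i=7: 2479
  i=8: 81   i=9: 24     …   i=19: 2401
  i=20: 450
Match at i=20, j=15: k = 20·21 + 15 = 435.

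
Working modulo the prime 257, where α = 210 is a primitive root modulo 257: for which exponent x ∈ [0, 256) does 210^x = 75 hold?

Baby-step giant-step with m = ceil(sqrt(256)) = 16.
Baby table (210^j mod 257 for j=0..15):
  0:1  1:210  2:153  3:5  4:22  5:251  6:25  7:110
  8:227  9:125  10:36  11:107  12:111  13:180  14:21  15:41
Giant step factor: 210^(-16) ≡ 2 (mod 257).
Scan 75·2^i mod 257 for i = 0, 1, …:
  i=0: 75   i=1: 150   i=2: 43   i=3: 86
  i=4: 172   i=5: 87   i=6: 174   i=7: 91
  i=8: 182   i=9: 107
Match at i=9, j=11: x = 9·16 + 11 = 155.

155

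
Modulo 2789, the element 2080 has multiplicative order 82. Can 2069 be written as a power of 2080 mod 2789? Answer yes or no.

yes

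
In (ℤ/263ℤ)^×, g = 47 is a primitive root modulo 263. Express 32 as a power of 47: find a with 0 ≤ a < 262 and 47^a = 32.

Baby-step giant-step with m = ceil(sqrt(262)) = 17.
Baby table (47^j mod 263 for j=0..16):
  0:1  1:47  2:105  3:201  4:242  5:65  6:162  7:250
  8:178  9:213  10:17  11:10  12:207  13:261  14:169  15:53
  16:124
Giant step factor: 47^(-17) ≡ 119 (mod 263).
Scan 32·119^i mod 263 for i = 0, 1, …:
  i=0: 32   i=1: 126   i=2: 3   i=3: 94
  i=4: 140   i=5: 91   i=6: 46   i=7: 214
  i=8: 218   i=9: 168   i=10: 4   i=11: 213
Match at i=11, j=9: a = 11·17 + 9 = 196.

196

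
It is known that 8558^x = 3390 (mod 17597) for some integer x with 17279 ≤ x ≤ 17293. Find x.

17279

Compute 8558^17279 mod 17597 = 3390, then multiply by 8558 repeatedly:
  8558^17279=3390
Found 3390 at exponent 17279.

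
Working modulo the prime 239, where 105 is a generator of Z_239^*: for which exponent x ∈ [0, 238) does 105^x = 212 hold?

Baby-step giant-step with m = ceil(sqrt(238)) = 16.
Baby table (105^j mod 239 for j=0..15):
  0:1  1:105  2:31  3:148  4:5  5:47  6:155  7:23
  8:25  9:235  10:58  11:115  12:125  13:219  14:51  15:97
Giant step factor: 105^(-16) ≡ 226 (mod 239).
Scan 212·226^i mod 239 for i = 0, 1, …:
  i=0: 212   i=1: 112   i=2: 217   i=3: 47
Match at i=3, j=5: x = 3·16 + 5 = 53.

53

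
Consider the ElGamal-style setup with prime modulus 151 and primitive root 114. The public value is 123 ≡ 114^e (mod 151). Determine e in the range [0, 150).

Baby-step giant-step with m = ceil(sqrt(150)) = 13.
Baby table (114^j mod 151 for j=0..12):
  0:1  1:114  2:10  3:83  4:100  5:75  6:94  7:146
  8:34  9:101  10:38  11:104  12:78
Giant step factor: 114^(-13) ≡ 71 (mod 151).
Scan 123·71^i mod 151 for i = 0, 1, …:
  i=0: 123   i=1: 126   i=2: 37   i=3: 60
  i=4: 32   i=5: 7   i=6: 44   i=7: 104
Match at i=7, j=11: e = 7·13 + 11 = 102.

102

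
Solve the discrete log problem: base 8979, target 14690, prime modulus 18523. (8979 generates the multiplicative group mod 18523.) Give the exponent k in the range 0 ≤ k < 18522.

13007

Baby-step giant-step with m = ceil(sqrt(18522)) = 137.
Baby table (8979^j mod 18523 for j=0..136):
  0:1  1:8979  2:10345  3:13433  4:11654  5:4839  6:12946  7:10309
  8:5080  9:9694  10:2849  11:908  12:2812  13:2099  14:9030  15:5199
  16:3861  17:11386  18:6457  19:413  20:3727  21:12195  22:9452  23:15645
  24:16546  25:12074  26:15850  27:4941  28:2654  29:9688  30:4544  31:12930
  32:14829  33:6267  34:17042  35:1615  36:16099  37:17952  38:3862  39:1842
  40:16802  41:13846  42:15381  43:17034  44:3875  45:7431  46:3103  47:3245
  48:176  49:5849  50:5466  51:11787  52:13574  53:18129  54:167  55:17653
  56:4976  57:2028  58:1303  59:11624  60:13314  61:17487  62:14825  63:7397
  64:12708  65:3452  66:6529  67:17119  68:7647  69:16175  70:15005  71:12116
  72:3985  73:13402  74:11150  75:17558  76:4029  77:972  78:3255  79:15874
  80:16684  81:10135  82:17189  83:6395  84:17928  85:10642  86:12884  87:9301
  88:11995  89:10383  90:2698  91:15781  92:15172  93:11246  94:8961  95:15430
  96:12453  97:10659  98:17343  99:18459  100:18080  101:4748  102:10869  103:13587
  104:5195  105:4991  106:7052  107:8294  108:9366  109:2894  110:15980  111:5262
  112:13848  113:14816  114:678  115:12218  116:12216  117:12781  118:10614  119:2271
  120:16009  121:6331  122:17485  123:15390  124:5230  125:4365  126:17190  127:15374
  128:9750  129:5552  130:6015  131:14140  132:6418  133:2169  134:7778  135:6952
  136:18021
Giant step factor: 8979^(-137) ≡ 11450 (mod 18523).
Scan 14690·11450^i mod 18523 for i = 0, 1, …:
  i=0: 14690   i=1: 11660   i=2: 11739   i=3: 8662
  i=4: 7758   i=5: 11315   i=6: 6888   i=7: 15189
  i=8: 1603   i=9: 16580     …   i=93: 18242
  i=94: 5552
Match at i=94, j=129: k = 94·137 + 129 = 13007.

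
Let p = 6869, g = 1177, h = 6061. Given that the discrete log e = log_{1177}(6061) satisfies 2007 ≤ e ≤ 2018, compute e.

Compute 1177^2007 mod 6869 = 2769, then multiply by 1177 repeatedly:
  1177^2007=2769  1177^2008=3207  1177^2009=3558  1177^2010=4545  1177^2011=5383
  1177^2012=2573  1177^2013=6061
Found 6061 at exponent 2013.

2013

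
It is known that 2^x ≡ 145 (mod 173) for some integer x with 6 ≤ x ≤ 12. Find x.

11

Compute 2^6 mod 173 = 64, then multiply by 2 repeatedly:
  2^6=64  2^7=128  2^8=83  2^9=166  2^10=159
  2^11=145
Found 145 at exponent 11.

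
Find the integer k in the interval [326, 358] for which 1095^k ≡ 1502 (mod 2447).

335

Compute 1095^326 mod 2447 = 2230, then multiply by 1095 repeatedly:
  1095^326=2230  1095^327=2191  1095^328=1085  1095^329=1280  1095^330=1916
  1095^331=941  1095^332=208  1095^333=189  1095^334=1407  1095^335=1502
Found 1502 at exponent 335.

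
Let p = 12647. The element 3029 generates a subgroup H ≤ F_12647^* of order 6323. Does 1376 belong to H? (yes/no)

1376 ∈ ⟨3029⟩ iff 1376^6323 ≡ 1 (mod 12647), since |⟨3029⟩| = 6323.
1376^6323 mod 12647 = 1.
Since 1 = 1, 1376 lies in the subgroup.

yes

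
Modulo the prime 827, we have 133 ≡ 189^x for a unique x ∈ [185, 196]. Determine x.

193

Compute 189^185 mod 827 = 606, then multiply by 189 repeatedly:
  189^185=606  189^186=408  189^187=201  189^188=774  189^189=734
  189^190=617  189^191=6  189^192=307  189^193=133
Found 133 at exponent 193.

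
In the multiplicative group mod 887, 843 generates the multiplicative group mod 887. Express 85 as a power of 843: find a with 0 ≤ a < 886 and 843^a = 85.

158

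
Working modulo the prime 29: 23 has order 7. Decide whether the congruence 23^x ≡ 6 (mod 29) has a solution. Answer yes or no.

no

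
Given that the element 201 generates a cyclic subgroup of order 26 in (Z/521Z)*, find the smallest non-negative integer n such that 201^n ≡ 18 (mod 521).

6

Successive powers of 201 modulo 521:
  201^0=1  201^1=201  201^2=284  201^3=295  201^4=422  201^5=420
  201^6=18
So 201^6 ≡ 18 (mod 521), giving n = 6.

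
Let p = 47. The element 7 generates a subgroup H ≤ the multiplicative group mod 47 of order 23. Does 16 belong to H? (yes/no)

yes

16 ∈ ⟨7⟩ iff 16^23 ≡ 1 (mod 47), since |⟨7⟩| = 23.
16^23 mod 47 = 1.
Since 1 = 1, 16 lies in the subgroup.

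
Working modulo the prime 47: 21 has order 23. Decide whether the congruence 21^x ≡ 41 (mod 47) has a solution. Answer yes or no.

no

41 ∈ ⟨21⟩ iff 41^23 ≡ 1 (mod 47), since |⟨21⟩| = 23.
41^23 mod 47 = 46.
Since 46 ≠ 1, 41 does not lie in the subgroup.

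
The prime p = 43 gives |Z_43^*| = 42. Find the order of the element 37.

6

The order of 37 must divide p − 1 = 42 = 2 · 3 · 7.
Divisors: 1, 2, 3, 6, 7, 14, 21, 42.
Check each in increasing order: 37^1 ≡ 37;  37^2 ≡ 36;  37^3 ≡ 42;  37^6 ≡ 1.
Smallest exponent giving 1 is 6.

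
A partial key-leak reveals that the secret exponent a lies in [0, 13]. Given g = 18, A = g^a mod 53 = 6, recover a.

2

Compute 18^0 mod 53 = 1, then multiply by 18 repeatedly:
  18^0=1  18^1=18  18^2=6
Found 6 at exponent 2.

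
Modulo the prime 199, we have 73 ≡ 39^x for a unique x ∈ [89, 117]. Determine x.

Compute 39^89 mod 199 = 73, then multiply by 39 repeatedly:
  39^89=73
Found 73 at exponent 89.

89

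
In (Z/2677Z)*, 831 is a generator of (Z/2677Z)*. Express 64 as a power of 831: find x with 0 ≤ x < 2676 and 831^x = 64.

Baby-step giant-step with m = ceil(sqrt(2676)) = 52.
Baby table (831^j mod 2677 for j=0..51):
  0:1  1:831  2:2572  3:1086  4:317  5:1081  6:1516  7:1606
  8:1440  9:21  10:1389  11:472  12:1390  13:1303  14:1285  15:2389
  16:1602  17:793  18:441  19:2399  20:1881  21:2420  22:593  23:215
  24:1983  25:1518  26:591  27:1230  28:2193  29:2023  30:2634  31:1745
  32:1838  33:1488  34:2431  35:1703  36:1737  37:544  38:2328  39:1774
  40:1844  41:1120  42:1801  43:188  44:962  45:1676  46:716  47:702
  48:2453  49:1246  50:2104  51:343
Giant step factor: 831^(-52) ≡ 813 (mod 2677).
Scan 64·813^i mod 2677 for i = 0, 1, …:
  i=0: 64   i=1: 1169   i=2: 62   i=3: 2220
  i=4: 562   i=5: 1816   i=6: 1381   i=7: 1090
  i=8: 83   i=9: 554     …   i=40: 2533
  i=41: 716
Match at i=41, j=46: x = 41·52 + 46 = 2178.

2178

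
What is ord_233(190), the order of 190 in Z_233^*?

232

The order of 190 must divide p − 1 = 232 = 2^3 · 29.
Divisors: 1, 2, 4, 8, 29, 58, 116, 232.
Check each in increasing order: 190^1 ≡ 190;  190^2 ≡ 218;  190^4 ≡ 225;  190^8 ≡ 64;  190^29 ≡ 12;  190^58 ≡ 144;  190^116 ≡ 232;  190^232 ≡ 1.
Smallest exponent giving 1 is 232.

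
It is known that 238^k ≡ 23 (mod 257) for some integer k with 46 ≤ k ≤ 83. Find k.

Compute 238^46 mod 257 = 59, then multiply by 238 repeatedly:
  238^46=59  238^47=164  238^48=225  238^49=94  238^50=13
  238^51=10  238^52=67  238^53=12  238^54=29  238^55=220
  238^56=189  238^57=7  238^58=124  238^59=214  238^60=46
  238^61=154  238^62=158  238^63=82  238^64=241  238^65=47
  238^66=135  238^67=5  238^68=162  238^69=6  238^70=143
  238^71=110  238^72=223  238^73=132  238^74=62  238^75=107
  238^76=23
Found 23 at exponent 76.

76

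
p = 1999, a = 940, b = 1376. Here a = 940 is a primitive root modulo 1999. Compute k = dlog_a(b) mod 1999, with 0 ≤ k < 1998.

Baby-step giant-step with m = ceil(sqrt(1998)) = 45.
Baby table (940^j mod 1999 for j=0..44):
  0:1  1:940  2:42  3:1499  4:1764  5:989  6:125  7:1558
  8:1252  9:1468  10:610  11:1686  12:1632  13:847  14:578  15:1591
  16:288  17:855  18:102  19:1927  20:286  21:974  22:18  23:928
  24:756  25:995  26:1767  27:1810  28:251  29:58  30:547  31:437
  32:985  33:363  34:1390  35:1253  36:409  37:652  38:1186  39:1397
  40:1836  41:703  42:1150  43:1540  44:324
Giant step factor: 940^(-45) ≡ 1036 (mod 1999).
Scan 1376·1036^i mod 1999 for i = 0, 1, …:
  i=0: 1376   i=1: 249   i=2: 93   i=3: 396
  i=4: 461   i=5: 1834   i=6: 974
Match at i=6, j=21: k = 6·45 + 21 = 291.

291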